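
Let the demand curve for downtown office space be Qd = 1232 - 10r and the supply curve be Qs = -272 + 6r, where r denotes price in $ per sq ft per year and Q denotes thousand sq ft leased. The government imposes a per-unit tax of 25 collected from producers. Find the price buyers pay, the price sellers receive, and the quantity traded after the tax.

With a tax of 25 on producers, they supply based on the net price r_s = r_b - 25, so Qs = -422 + 6r_b.
Set Qd = Qs: 1232 - 10r_b = -422 + 6r_b, so 1654 = 16r_b and r_b = 103.375.
So r_s = 78.375 and the quantity traded is Q = 1232 - 10(103.375) = 198.25.

r_b = 103.375, r_s = 78.375, Q = 198.25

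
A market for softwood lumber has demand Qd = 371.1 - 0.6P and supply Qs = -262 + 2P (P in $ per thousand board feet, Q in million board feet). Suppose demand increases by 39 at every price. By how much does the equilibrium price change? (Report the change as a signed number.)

ΔP = 15

Set Qd = Qs: 371.1 - 0.6P = -262 + 2P, so 633.1 = 2.6P and P* = 243.5.
Then Q* = 371.1 - 0.6(243.5) = 225.
After the shift, demand is Qd = 410.1 - 0.6P.
Re-solving, 2.6P = 672.1 gives P = 258.5 and Q = 255.
ΔP = 258.5 - 243.5 = 15.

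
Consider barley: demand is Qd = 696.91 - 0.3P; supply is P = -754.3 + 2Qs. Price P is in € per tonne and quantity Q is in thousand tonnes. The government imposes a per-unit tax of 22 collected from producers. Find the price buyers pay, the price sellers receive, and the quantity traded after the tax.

P_b = 413.45, P_s = 391.45, Q = 572.875

In direct form, Qs = 377.15 + 0.5P.
The tax drives a wedge P_b - P_s = 22. Substituting P_s = P_b - 22 into supply: Qs = 366.15 + 0.5P_b.
Equate demand and the shifted supply: 696.91 - 0.3P_b = 366.15 + 0.5P_b, giving 0.8P_b = 330.76, so P_b = 413.45.
Then P_s = 413.45 - 22 = 391.45 and Q = 696.91 - 0.3(413.45) = 572.875.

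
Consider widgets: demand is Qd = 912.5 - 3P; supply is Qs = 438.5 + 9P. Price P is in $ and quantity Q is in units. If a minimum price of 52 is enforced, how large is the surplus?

Surplus = 150

At P = 52: Qd = 756.5 and Qs = 906.5.
Surplus = Qs - Qd = 906.5 - 756.5 = 150.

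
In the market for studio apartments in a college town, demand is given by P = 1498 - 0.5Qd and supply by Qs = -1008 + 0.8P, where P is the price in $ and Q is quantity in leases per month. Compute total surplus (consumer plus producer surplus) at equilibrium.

In direct form, Qd = 2996 - 2P.
The market clears where 2996 - 2P = -1008 + 0.8P. Rearranging, 2.8P = 4004, hence P* = 1430.
From the demand curve, Q* = 2996 - 2(1430) = 136.
Demand choke price = 1498; supply choke price = 1260. CS = ½(1498 - 1430)(136) = 4624; PS = ½(1430 - 1260)(136) = 11560. Total surplus = 16184.

Total surplus = 16184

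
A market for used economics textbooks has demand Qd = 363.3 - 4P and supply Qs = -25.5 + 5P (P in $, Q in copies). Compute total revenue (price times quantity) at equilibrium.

Total revenue = 8229.6

Equating demand and supply, 363.3 - 4P = -25.5 + 5P gives 9P = 388.8, so P* = 43.2.
Substitute back: Q* = 363.3 - 4(43.2) = 190.5.
Total revenue = P* × Q* = 43.2 × 190.5 = 8229.6.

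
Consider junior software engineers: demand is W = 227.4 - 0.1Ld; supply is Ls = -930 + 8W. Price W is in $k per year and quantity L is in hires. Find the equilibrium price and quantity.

W* = 178, L* = 494

Inverting to quantity form: Ld = 2274 - 10W.
Set Ld = Ls: 2274 - 10W = -930 + 8W, so 3204 = 18W and W* = 178.
From the demand curve, L* = 2274 - 10(178) = 494.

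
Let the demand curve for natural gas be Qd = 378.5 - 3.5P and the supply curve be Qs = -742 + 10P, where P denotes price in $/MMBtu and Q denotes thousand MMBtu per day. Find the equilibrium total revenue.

Equating demand and supply, 378.5 - 3.5P = -742 + 10P gives 13.5P = 1120.5, so P* = 83.
From the demand curve, Q* = 378.5 - 3.5(83) = 88.
Total revenue = P* × Q* = 83 × 88 = 7304.

Total revenue = 7304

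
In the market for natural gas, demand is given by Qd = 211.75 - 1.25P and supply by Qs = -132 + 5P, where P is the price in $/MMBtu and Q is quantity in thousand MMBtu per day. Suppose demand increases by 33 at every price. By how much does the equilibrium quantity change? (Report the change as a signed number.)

ΔQ = 26.4

At equilibrium Qd = Qs, so 211.75 - 1.25P = -132 + 5P; collecting terms, 343.75 = 6.25P and P* = 55.
From the demand curve, Q* = 211.75 - 1.25(55) = 143.
After the shift, demand is Qd = 244.75 - 1.25P.
The new intersection has 376.75 = 6.25P, i.e. P = 60.28, Q = 169.4.
ΔQ = 169.4 - 143 = 26.4.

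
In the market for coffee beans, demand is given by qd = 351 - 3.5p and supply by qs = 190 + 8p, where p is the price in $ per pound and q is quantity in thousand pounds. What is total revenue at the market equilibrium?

Equating demand and supply, 351 - 3.5p = 190 + 8p gives 11.5p = 161, so p* = 14.
Plugging p* into demand: q* = 351 - 3.5(14) = 302.
Total revenue = p* × q* = 14 × 302 = 4228.

Total revenue = 4228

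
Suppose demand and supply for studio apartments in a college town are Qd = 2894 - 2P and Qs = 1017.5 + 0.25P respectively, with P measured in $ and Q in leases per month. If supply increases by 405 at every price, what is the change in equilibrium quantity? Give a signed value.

ΔQ = 360

The market clears where 2894 - 2P = 1017.5 + 0.25P. Rearranging, 2.25P = 1876.5, hence P* = 834.
Plugging P* into demand: Q* = 2894 - 2(834) = 1226.
After the shift, supply is Qs = 1422.5 + 0.25P.
Re-solving, 2.25P = 1471.5 gives P = 654 and Q = 1586.
ΔQ = 1586 - 1226 = 360.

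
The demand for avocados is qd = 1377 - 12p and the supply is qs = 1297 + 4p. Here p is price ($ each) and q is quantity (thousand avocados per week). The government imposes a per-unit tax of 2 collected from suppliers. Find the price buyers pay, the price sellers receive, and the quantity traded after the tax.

p_b = 5.5, p_s = 3.5, q = 1311

With a tax of 2 on suppliers, they supply based on the net price p_s = p_b - 2, so qs = 1289 + 4p_b.
Market clearing requires 1377 - 12p_b = 1289 + 4p_b; hence 88 = 16p_b and p_b = 5.5.
Then p_s = 5.5 - 2 = 3.5 and q = 1377 - 12(5.5) = 1311.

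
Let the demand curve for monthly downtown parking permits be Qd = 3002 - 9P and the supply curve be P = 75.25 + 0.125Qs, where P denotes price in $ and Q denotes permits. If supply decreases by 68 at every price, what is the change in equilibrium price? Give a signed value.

ΔP = 4

Solving each curve for Q: Qs = -602 + 8P.
The market clears where 3002 - 9P = -602 + 8P. Rearranging, 17P = 3604, hence P* = 212.
Then Q* = 3002 - 9(212) = 1094.
After the shift, supply is Qs = -670 + 8P.
New equilibrium: 3672 = 17P, so P = 216 and Q = 1058.
ΔP = 216 - 212 = 4.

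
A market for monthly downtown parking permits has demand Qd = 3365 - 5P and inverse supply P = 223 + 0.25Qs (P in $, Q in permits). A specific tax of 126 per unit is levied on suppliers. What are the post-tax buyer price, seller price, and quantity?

P_b = 529, P_s = 403, Q = 720

Inverting to quantity form: Qs = -892 + 4P.
Suppliers keep P_s = P_b - 126 per unit, so supply in terms of the buyer price is Qs = -1396 + 4P_b.
Market clearing requires 3365 - 5P_b = -1396 + 4P_b; hence 4761 = 9P_b and P_b = 529.
So P_s = 403 and the quantity traded is Q = 3365 - 5(529) = 720.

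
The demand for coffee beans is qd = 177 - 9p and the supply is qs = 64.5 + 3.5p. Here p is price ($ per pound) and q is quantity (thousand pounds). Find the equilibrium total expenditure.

Total expenditure = 864

At equilibrium qd = qs, so 177 - 9p = 64.5 + 3.5p; collecting terms, 112.5 = 12.5p and p* = 9.
Plugging p* into demand: q* = 177 - 9(9) = 96.
Total expenditure = p* × q* = 9 × 96 = 864.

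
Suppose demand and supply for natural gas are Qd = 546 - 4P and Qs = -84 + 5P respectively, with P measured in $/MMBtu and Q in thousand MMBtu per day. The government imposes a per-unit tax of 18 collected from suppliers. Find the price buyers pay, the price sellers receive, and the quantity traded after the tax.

With a tax of 18 on suppliers, they supply based on the net price P_s = P_b - 18, so Qs = -174 + 5P_b.
Set Qd = Qs: 546 - 4P_b = -174 + 5P_b, so 720 = 9P_b and P_b = 80.
Then P_s = 80 - 18 = 62 and Q = 546 - 4(80) = 226.

P_b = 80, P_s = 62, Q = 226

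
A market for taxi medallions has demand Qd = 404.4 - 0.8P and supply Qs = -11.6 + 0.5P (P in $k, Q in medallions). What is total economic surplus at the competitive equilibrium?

Total surplus = 35786.66

Equating demand and supply, 404.4 - 0.8P = -11.6 + 0.5P gives 1.3P = 416, so P* = 320.
Plugging P* into demand: Q* = 404.4 - 0.8(320) = 148.4.
Demand choke price = 505.5; supply choke price = 23.2. CS = ½(505.5 - 320)(148.4) = 13764.1; PS = ½(320 - 23.2)(148.4) = 22022.56. Total surplus = 35786.66.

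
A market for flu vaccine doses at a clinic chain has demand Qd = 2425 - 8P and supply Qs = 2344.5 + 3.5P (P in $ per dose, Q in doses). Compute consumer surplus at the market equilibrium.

The market clears where 2425 - 8P = 2344.5 + 3.5P. Rearranging, 11.5P = 80.5, hence P* = 7.
Then Q* = 2425 - 8(7) = 2369.
Demand choke price (Qd = 0): P = 2425/8 = 303.125. Consumer surplus = ½ × (303.125 - 7) × 2369 = 350760.0625.

Consumer surplus = 350760.0625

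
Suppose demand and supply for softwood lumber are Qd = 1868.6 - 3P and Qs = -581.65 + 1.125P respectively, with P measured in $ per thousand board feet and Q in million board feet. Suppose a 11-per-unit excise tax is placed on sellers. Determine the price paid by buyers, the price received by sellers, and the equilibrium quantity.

P_b = 597, P_s = 586, Q = 77.6

Sellers keep P_s = P_b - 11 per unit, so supply in terms of the buyer price is Qs = -594.025 + 1.125P_b.
Set Qd = Qs: 1868.6 - 3P_b = -594.025 + 1.125P_b, so 2462.625 = 4.125P_b and P_b = 597.
Then P_s = 597 - 11 = 586 and Q = 1868.6 - 3(597) = 77.6.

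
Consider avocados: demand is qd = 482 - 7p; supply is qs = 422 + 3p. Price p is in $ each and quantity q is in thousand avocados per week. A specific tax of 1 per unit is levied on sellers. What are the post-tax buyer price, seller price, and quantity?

The tax drives a wedge p_b - p_s = 1. Substituting p_s = p_b - 1 into supply: qs = 419 + 3p_b.
Market clearing requires 482 - 7p_b = 419 + 3p_b; hence 63 = 10p_b and p_b = 6.3.
So p_s = 5.3 and the quantity traded is q = 482 - 7(6.3) = 437.9.

p_b = 6.3, p_s = 5.3, q = 437.9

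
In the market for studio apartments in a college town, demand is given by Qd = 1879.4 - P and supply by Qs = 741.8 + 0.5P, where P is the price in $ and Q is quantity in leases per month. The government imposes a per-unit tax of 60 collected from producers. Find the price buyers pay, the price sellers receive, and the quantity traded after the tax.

P_b = 778.4, P_s = 718.4, Q = 1101

The tax drives a wedge P_b - P_s = 60. Substituting P_s = P_b - 60 into supply: Qs = 711.8 + 0.5P_b.
Equate demand and the shifted supply: 1879.4 - P_b = 711.8 + 0.5P_b, giving 1.5P_b = 1167.6, so P_b = 778.4.
So P_s = 718.4 and the quantity traded is Q = 1879.4 - 778.4 = 1101.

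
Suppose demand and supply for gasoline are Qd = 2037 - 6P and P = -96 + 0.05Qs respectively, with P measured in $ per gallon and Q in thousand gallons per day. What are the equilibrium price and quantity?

P* = 4.5, Q* = 2010

Rewriting in direct form: Qs = 1920 + 20P.
Set Qd = Qs: 2037 - 6P = 1920 + 20P, so 117 = 26P and P* = 4.5.
Plugging P* into demand: Q* = 2037 - 6(4.5) = 2010.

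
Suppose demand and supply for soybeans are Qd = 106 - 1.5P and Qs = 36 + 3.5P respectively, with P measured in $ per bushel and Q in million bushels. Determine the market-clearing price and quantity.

P* = 14, Q* = 85

Set Qd = Qs: 106 - 1.5P = 36 + 3.5P, so 70 = 5P and P* = 14.
Plugging P* into demand: Q* = 106 - 1.5(14) = 85.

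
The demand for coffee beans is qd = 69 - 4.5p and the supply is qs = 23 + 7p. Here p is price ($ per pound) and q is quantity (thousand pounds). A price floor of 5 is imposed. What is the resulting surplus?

At p = 5: qd = 46.5 and qs = 58.
Surplus = qs - qd = 58 - 46.5 = 11.5.

Surplus = 11.5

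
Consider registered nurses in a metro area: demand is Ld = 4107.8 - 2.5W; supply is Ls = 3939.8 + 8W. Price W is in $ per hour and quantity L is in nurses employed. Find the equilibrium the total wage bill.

Set Ld = Ls: 4107.8 - 2.5W = 3939.8 + 8W, so 168 = 10.5W and W* = 16.
Then L* = 4107.8 - 2.5(16) = 4067.8.
The total wage bill = W* × L* = 16 × 4067.8 = 65084.8.

The total wage bill = 65084.8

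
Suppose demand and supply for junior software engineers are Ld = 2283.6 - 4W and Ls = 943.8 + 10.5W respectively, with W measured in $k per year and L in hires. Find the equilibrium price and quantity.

W* = 92.4, L* = 1914

The market clears where 2283.6 - 4W = 943.8 + 10.5W. Rearranging, 14.5W = 1339.8, hence W* = 92.4.
Then L* = 2283.6 - 4(92.4) = 1914.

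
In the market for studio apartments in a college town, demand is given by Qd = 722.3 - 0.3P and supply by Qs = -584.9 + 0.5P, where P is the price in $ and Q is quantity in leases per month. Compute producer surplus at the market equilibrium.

Equating demand and supply, 722.3 - 0.3P = -584.9 + 0.5P gives 0.8P = 1307.2, so P* = 1634.
Then Q* = 722.3 - 0.3(1634) = 232.1.
Supply choke price (Qs = 0): P = 1169.8. Producer surplus = ½ × (1634 - 1169.8) × 232.1 = 53870.41.

Producer surplus = 53870.41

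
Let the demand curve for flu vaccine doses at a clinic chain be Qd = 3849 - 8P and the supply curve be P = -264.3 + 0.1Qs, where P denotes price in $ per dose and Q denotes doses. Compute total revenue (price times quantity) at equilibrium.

Inverting to quantity form: Qs = 2643 + 10P.
Set Qd = Qs: 3849 - 8P = 2643 + 10P, so 1206 = 18P and P* = 67.
Plugging P* into demand: Q* = 3849 - 8(67) = 3313.
Total revenue = P* × Q* = 67 × 3313 = 221971.

Total revenue = 221971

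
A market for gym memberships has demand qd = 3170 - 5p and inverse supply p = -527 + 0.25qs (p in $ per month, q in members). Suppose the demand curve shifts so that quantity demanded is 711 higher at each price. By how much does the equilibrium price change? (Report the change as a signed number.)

Solving each curve for q: qs = 2108 + 4p.
At equilibrium qd = qs, so 3170 - 5p = 2108 + 4p; collecting terms, 1062 = 9p and p* = 118.
Then q* = 3170 - 5(118) = 2580.
After the shift, demand is qd = 3881 - 5p.
Re-solving, 9p = 1773 gives p = 197 and q = 2896.
Δp = 197 - 118 = 79.

Δp = 79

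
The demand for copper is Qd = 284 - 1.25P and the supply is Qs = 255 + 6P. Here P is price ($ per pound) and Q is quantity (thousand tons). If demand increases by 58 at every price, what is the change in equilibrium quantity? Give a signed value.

The market clears where 284 - 1.25P = 255 + 6P. Rearranging, 7.25P = 29, hence P* = 4.
Substitute back: Q* = 284 - 1.25(4) = 279.
After the shift, demand is Qd = 342 - 1.25P.
Re-solving, 7.25P = 87 gives P = 12 and Q = 327.
ΔQ = 327 - 279 = 48.

ΔQ = 48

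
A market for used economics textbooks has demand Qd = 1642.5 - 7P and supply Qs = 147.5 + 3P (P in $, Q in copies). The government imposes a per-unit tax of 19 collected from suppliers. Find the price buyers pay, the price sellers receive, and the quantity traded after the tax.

Suppliers keep P_s = P_b - 19 per unit, so supply in terms of the buyer price is Qs = 90.5 + 3P_b.
Market clearing requires 1642.5 - 7P_b = 90.5 + 3P_b; hence 1552 = 10P_b and P_b = 155.2.
So P_s = 136.2 and the quantity traded is Q = 1642.5 - 7(155.2) = 556.1.

P_b = 155.2, P_s = 136.2, Q = 556.1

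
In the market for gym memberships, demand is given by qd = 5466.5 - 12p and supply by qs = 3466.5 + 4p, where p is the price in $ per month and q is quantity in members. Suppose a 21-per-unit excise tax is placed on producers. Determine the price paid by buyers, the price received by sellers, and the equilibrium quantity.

p_b = 130.25, p_s = 109.25, q = 3903.5

Producers keep p_s = p_b - 21 per unit, so supply in terms of the buyer price is qs = 3382.5 + 4p_b.
Equate demand and the shifted supply: 5466.5 - 12p_b = 3382.5 + 4p_b, giving 16p_b = 2084, so p_b = 130.25.
Then p_s = 130.25 - 21 = 109.25 and q = 5466.5 - 12(130.25) = 3903.5.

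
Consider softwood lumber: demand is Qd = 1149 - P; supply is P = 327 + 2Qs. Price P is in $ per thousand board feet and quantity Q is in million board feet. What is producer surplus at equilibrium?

Producer surplus = 75076

Rewriting in direct form: Qs = -163.5 + 0.5P.
The market clears where 1149 - P = -163.5 + 0.5P. Rearranging, 1.5P = 1312.5, hence P* = 875.
Then Q* = 1149 - 875 = 274.
Supply choke price (Qs = 0): P = 327. Producer surplus = ½ × (875 - 327) × 274 = 75076.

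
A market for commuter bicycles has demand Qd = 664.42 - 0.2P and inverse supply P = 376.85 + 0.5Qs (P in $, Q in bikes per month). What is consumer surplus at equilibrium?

Consumer surplus = 716900.625

Rewriting in direct form: Qs = -753.7 + 2P.
The market clears where 664.42 - 0.2P = -753.7 + 2P. Rearranging, 2.2P = 1418.12, hence P* = 644.6.
Substitute back: Q* = 664.42 - 0.2(644.6) = 535.5.
Demand choke price (Qd = 0): P = 664.42/0.2 = 3322.1. Consumer surplus = ½ × (3322.1 - 644.6) × 535.5 = 716900.625.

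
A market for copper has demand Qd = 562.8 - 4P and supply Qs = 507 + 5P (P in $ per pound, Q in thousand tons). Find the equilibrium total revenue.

Total revenue = 3335.6

Set Qd = Qs: 562.8 - 4P = 507 + 5P, so 55.8 = 9P and P* = 6.2.
From the demand curve, Q* = 562.8 - 4(6.2) = 538.
Total revenue = P* × Q* = 6.2 × 538 = 3335.6.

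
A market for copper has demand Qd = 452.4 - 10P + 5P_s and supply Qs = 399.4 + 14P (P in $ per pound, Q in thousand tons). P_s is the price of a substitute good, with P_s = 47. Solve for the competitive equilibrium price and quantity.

With P_s = 47, demand is Qd = 687.4 - 10P.
At equilibrium Qd = Qs, so 687.4 - 10P = 399.4 + 14P; collecting terms, 288 = 24P and P* = 12.
Substitute back: Q* = 687.4 - 10(12) = 567.4.

P* = 12, Q* = 567.4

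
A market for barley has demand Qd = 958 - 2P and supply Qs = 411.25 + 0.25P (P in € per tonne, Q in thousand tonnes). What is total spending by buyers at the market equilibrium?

The market clears where 958 - 2P = 411.25 + 0.25P. Rearranging, 2.25P = 546.75, hence P* = 243.
Plugging P* into demand: Q* = 958 - 2(243) = 472.
Total spending by buyers = P* × Q* = 243 × 472 = 114696.

Total spending by buyers = 114696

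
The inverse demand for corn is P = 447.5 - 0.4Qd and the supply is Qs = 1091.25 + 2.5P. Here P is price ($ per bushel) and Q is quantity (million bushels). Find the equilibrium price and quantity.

P* = 5.5, Q* = 1105

Rewriting in direct form: Qd = 1118.75 - 2.5P.
The market clears where 1118.75 - 2.5P = 1091.25 + 2.5P. Rearranging, 5P = 27.5, hence P* = 5.5.
Substitute back: Q* = 1118.75 - 2.5(5.5) = 1105.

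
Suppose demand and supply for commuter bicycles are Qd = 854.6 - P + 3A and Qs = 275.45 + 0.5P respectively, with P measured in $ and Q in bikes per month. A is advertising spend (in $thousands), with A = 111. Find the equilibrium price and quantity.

P* = 608.1, Q* = 579.5

With A = 111, demand is Qd = 1187.6 - P.
Set Qd = Qs: 1187.6 - P = 275.45 + 0.5P, so 912.15 = 1.5P and P* = 608.1.
Then Q* = 1187.6 - 608.1 = 579.5.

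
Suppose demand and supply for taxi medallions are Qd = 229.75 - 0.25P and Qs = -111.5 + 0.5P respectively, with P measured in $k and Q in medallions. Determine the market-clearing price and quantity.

The market clears where 229.75 - 0.25P = -111.5 + 0.5P. Rearranging, 0.75P = 341.25, hence P* = 455.
Then Q* = 229.75 - 0.25(455) = 116.

P* = 455, Q* = 116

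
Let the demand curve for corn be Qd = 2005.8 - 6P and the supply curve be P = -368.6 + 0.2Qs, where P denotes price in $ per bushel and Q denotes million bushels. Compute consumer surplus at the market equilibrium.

Consumer surplus = 306240.75

Inverting to quantity form: Qs = 1843 + 5P.
The market clears where 2005.8 - 6P = 1843 + 5P. Rearranging, 11P = 162.8, hence P* = 14.8.
Then Q* = 2005.8 - 6(14.8) = 1917.
Demand choke price (Qd = 0): P = 2005.8/6 = 334.3. Consumer surplus = ½ × (334.3 - 14.8) × 1917 = 306240.75.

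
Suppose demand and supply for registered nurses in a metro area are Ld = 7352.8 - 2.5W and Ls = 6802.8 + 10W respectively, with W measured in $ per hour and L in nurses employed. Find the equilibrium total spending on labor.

At equilibrium Ld = Ls, so 7352.8 - 2.5W = 6802.8 + 10W; collecting terms, 550 = 12.5W and W* = 44.
Then L* = 7352.8 - 2.5(44) = 7242.8.
Total spending on labor = W* × L* = 44 × 7242.8 = 318683.2.

Total spending on labor = 318683.2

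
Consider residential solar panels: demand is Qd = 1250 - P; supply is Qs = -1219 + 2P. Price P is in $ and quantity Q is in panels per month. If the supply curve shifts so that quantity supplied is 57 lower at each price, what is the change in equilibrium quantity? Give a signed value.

At equilibrium Qd = Qs, so 1250 - P = -1219 + 2P; collecting terms, 2469 = 3P and P* = 823.
From the demand curve, Q* = 1250 - 823 = 427.
After the shift, supply is Qs = -1276 + 2P.
New equilibrium: 2526 = 3P, so P = 842 and Q = 408.
ΔQ = 408 - 427 = -19.

ΔQ = -19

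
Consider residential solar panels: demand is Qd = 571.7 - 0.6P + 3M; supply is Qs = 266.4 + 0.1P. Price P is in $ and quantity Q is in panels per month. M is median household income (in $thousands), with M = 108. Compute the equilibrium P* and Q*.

P* = 899, Q* = 356.3

With M = 108, demand is Qd = 895.7 - 0.6P.
Set Qd = Qs: 895.7 - 0.6P = 266.4 + 0.1P, so 629.3 = 0.7P and P* = 899.
Substitute back: Q* = 895.7 - 0.6(899) = 356.3.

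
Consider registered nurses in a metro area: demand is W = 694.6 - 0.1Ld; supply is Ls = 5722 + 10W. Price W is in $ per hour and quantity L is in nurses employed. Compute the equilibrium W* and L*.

W* = 61.2, L* = 6334

In direct form, Ld = 6946 - 10W.
The market clears where 6946 - 10W = 5722 + 10W. Rearranging, 20W = 1224, hence W* = 61.2.
Substitute back: L* = 6946 - 10(61.2) = 6334.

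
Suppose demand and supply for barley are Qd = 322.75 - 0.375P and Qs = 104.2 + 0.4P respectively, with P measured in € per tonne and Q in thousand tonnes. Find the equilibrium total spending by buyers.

At equilibrium Qd = Qs, so 322.75 - 0.375P = 104.2 + 0.4P; collecting terms, 218.55 = 0.775P and P* = 282.
Then Q* = 322.75 - 0.375(282) = 217.
Total spending by buyers = P* × Q* = 282 × 217 = 61194.

Total spending by buyers = 61194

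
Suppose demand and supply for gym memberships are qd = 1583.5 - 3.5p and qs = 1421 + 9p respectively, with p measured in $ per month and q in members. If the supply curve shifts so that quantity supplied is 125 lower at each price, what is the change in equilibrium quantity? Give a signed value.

At equilibrium qd = qs, so 1583.5 - 3.5p = 1421 + 9p; collecting terms, 162.5 = 12.5p and p* = 13.
Then q* = 1583.5 - 3.5(13) = 1538.
After the shift, supply is qs = 1296 + 9p.
Re-solving, 12.5p = 287.5 gives p = 23 and q = 1503.
Δq = 1503 - 1538 = -35.

Δq = -35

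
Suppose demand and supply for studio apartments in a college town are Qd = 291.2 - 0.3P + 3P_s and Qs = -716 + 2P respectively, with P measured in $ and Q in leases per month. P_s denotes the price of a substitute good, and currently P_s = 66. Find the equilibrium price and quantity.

P* = 524, Q* = 332

With P_s = 66, demand is Qd = 489.2 - 0.3P.
Set Qd = Qs: 489.2 - 0.3P = -716 + 2P, so 1205.2 = 2.3P and P* = 524.
Then Q* = 489.2 - 0.3(524) = 332.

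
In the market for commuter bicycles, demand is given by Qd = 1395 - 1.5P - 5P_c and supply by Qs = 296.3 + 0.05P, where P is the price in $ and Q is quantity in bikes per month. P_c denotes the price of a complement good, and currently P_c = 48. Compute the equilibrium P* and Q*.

P* = 554, Q* = 324

With P_c = 48, demand is Qd = 1155 - 1.5P.
At equilibrium Qd = Qs, so 1155 - 1.5P = 296.3 + 0.05P; collecting terms, 858.7 = 1.55P and P* = 554.
Then Q* = 1155 - 1.5(554) = 324.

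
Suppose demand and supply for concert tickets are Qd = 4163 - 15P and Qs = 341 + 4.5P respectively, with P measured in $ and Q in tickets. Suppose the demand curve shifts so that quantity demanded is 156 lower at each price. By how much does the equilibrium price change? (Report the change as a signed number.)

The market clears where 4163 - 15P = 341 + 4.5P. Rearranging, 19.5P = 3822, hence P* = 196.
Plugging P* into demand: Q* = 4163 - 15(196) = 1223.
After the shift, demand is Qd = 4007 - 15P.
Re-solving, 19.5P = 3666 gives P = 188 and Q = 1187.
ΔP = 188 - 196 = -8.

ΔP = -8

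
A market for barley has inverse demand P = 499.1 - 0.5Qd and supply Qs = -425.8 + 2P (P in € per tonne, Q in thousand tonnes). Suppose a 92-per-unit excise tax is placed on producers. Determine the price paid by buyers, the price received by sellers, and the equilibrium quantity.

Inverting to quantity form: Qd = 998.2 - 2P.
Producers keep P_s = P_b - 92 per unit, so supply in terms of the buyer price is Qs = -609.8 + 2P_b.
Set Qd = Qs: 998.2 - 2P_b = -609.8 + 2P_b, so 1608 = 4P_b and P_b = 402.
Then P_s = 402 - 92 = 310 and Q = 998.2 - 2(402) = 194.2.

P_b = 402, P_s = 310, Q = 194.2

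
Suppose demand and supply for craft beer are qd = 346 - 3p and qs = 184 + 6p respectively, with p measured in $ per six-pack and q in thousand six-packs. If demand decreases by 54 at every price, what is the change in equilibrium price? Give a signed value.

Δp = -6

Equating demand and supply, 346 - 3p = 184 + 6p gives 9p = 162, so p* = 18.
Then q* = 346 - 3(18) = 292.
After the shift, demand is qd = 292 - 3p.
New equilibrium: 108 = 9p, so p = 12 and q = 256.
Δp = 12 - 18 = -6.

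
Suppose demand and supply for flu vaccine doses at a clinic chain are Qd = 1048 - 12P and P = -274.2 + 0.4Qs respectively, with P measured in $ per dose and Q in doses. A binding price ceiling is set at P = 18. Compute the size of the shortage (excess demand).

Shortage = 101.5

In direct form, Qs = 685.5 + 2.5P.
At P = 18: Qd = 832 and Qs = 730.5.
Shortage = Qd - Qs = 832 - 730.5 = 101.5.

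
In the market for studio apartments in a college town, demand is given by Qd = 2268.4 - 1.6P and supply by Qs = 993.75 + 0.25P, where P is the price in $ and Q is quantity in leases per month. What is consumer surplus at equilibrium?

Consumer surplus = 424861.25

At equilibrium Qd = Qs, so 2268.4 - 1.6P = 993.75 + 0.25P; collecting terms, 1274.65 = 1.85P and P* = 689.
From the demand curve, Q* = 2268.4 - 1.6(689) = 1166.
Demand choke price (Qd = 0): P = 2268.4/1.6 = 1417.75. Consumer surplus = ½ × (1417.75 - 689) × 1166 = 424861.25.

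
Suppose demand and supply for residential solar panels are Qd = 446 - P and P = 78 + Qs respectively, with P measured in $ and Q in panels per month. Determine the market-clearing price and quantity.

P* = 262, Q* = 184

Inverting to quantity form: Qs = -78 + P.
Equating demand and supply, 446 - P = -78 + P gives 2P = 524, so P* = 262.
Plugging P* into demand: Q* = 446 - 262 = 184.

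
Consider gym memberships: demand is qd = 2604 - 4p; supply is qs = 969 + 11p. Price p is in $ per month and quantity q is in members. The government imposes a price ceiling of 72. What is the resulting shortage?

Shortage = 555

With p fixed at 72, quantity demanded is 2316 and quantity supplied is 1761.
Shortage = qd - qs = 2316 - 1761 = 555.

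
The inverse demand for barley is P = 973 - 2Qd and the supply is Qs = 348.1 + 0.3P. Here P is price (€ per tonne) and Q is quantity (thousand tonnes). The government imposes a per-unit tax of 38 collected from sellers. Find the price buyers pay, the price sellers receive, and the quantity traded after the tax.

Solving each curve for Q: Qd = 486.5 - 0.5P.
Sellers keep P_s = P_b - 38 per unit, so supply in terms of the buyer price is Qs = 336.7 + 0.3P_b.
Set Qd = Qs: 486.5 - 0.5P_b = 336.7 + 0.3P_b, so 149.8 = 0.8P_b and P_b = 187.25.
So P_s = 149.25 and the quantity traded is Q = 486.5 - 0.5(187.25) = 392.875.

P_b = 187.25, P_s = 149.25, Q = 392.875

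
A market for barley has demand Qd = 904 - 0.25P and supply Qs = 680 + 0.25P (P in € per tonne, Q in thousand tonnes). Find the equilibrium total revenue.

The market clears where 904 - 0.25P = 680 + 0.25P. Rearranging, 0.5P = 224, hence P* = 448.
Substitute back: Q* = 904 - 0.25(448) = 792.
Total revenue = P* × Q* = 448 × 792 = 354816.

Total revenue = 354816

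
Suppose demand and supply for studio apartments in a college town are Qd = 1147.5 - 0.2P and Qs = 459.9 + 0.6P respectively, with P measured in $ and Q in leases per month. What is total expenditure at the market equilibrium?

Total expenditure = 838528.2

The market clears where 1147.5 - 0.2P = 459.9 + 0.6P. Rearranging, 0.8P = 687.6, hence P* = 859.5.
Substitute back: Q* = 1147.5 - 0.2(859.5) = 975.6.
Total expenditure = P* × Q* = 859.5 × 975.6 = 838528.2.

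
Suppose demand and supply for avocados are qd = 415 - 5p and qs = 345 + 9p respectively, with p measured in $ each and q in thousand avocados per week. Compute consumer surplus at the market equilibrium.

Consumer surplus = 15210

Equating demand and supply, 415 - 5p = 345 + 9p gives 14p = 70, so p* = 5.
Then q* = 415 - 5(5) = 390.
Demand choke price (qd = 0): p = 415/5 = 83. Consumer surplus = ½ × (83 - 5) × 390 = 15210.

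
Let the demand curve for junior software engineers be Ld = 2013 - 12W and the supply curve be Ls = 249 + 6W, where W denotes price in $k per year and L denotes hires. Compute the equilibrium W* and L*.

The market clears where 2013 - 12W = 249 + 6W. Rearranging, 18W = 1764, hence W* = 98.
Then L* = 2013 - 12(98) = 837.

W* = 98, L* = 837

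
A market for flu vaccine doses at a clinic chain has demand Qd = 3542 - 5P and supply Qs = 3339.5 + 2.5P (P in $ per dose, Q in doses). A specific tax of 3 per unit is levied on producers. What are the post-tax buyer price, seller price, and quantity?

The tax drives a wedge P_b - P_s = 3. Substituting P_s = P_b - 3 into supply: Qs = 3332 + 2.5P_b.
Set Qd = Qs: 3542 - 5P_b = 3332 + 2.5P_b, so 210 = 7.5P_b and P_b = 28.
So P_s = 25 and the quantity traded is Q = 3542 - 5(28) = 3402.

P_b = 28, P_s = 25, Q = 3402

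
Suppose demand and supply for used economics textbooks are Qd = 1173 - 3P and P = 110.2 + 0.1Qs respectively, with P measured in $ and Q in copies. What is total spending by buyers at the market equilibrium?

Solving each curve for Q: Qs = -1102 + 10P.
At equilibrium Qd = Qs, so 1173 - 3P = -1102 + 10P; collecting terms, 2275 = 13P and P* = 175.
Substitute back: Q* = 1173 - 3(175) = 648.
Total spending by buyers = P* × Q* = 175 × 648 = 113400.

Total spending by buyers = 113400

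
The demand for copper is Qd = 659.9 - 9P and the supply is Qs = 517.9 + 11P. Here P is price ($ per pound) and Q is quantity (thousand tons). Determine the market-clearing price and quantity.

P* = 7.1, Q* = 596

Equating demand and supply, 659.9 - 9P = 517.9 + 11P gives 20P = 142, so P* = 7.1.
Substitute back: Q* = 659.9 - 9(7.1) = 596.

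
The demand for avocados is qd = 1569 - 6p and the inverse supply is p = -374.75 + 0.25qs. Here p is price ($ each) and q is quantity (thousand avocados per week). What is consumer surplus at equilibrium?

Inverting to quantity form: qs = 1499 + 4p.
Set qd = qs: 1569 - 6p = 1499 + 4p, so 70 = 10p and p* = 7.
Plugging p* into demand: q* = 1569 - 6(7) = 1527.
Demand choke price (qd = 0): p = 1569/6 = 261.5. Consumer surplus = ½ × (261.5 - 7) × 1527 = 194310.75.

Consumer surplus = 194310.75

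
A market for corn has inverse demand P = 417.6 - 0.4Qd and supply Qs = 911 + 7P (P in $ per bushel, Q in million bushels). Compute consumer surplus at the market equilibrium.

Consumer surplus = 203616.2

Solving each curve for Q: Qd = 1044 - 2.5P.
At equilibrium Qd = Qs, so 1044 - 2.5P = 911 + 7P; collecting terms, 133 = 9.5P and P* = 14.
Plugging P* into demand: Q* = 1044 - 2.5(14) = 1009.
Demand choke price (Qd = 0): P = 1044/2.5 = 417.6. Consumer surplus = ½ × (417.6 - 14) × 1009 = 203616.2.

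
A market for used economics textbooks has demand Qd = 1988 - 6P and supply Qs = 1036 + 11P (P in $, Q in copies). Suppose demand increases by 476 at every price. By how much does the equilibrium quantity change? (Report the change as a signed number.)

The market clears where 1988 - 6P = 1036 + 11P. Rearranging, 17P = 952, hence P* = 56.
Plugging P* into demand: Q* = 1988 - 6(56) = 1652.
After the shift, demand is Qd = 2464 - 6P.
The new intersection has 1428 = 17P, i.e. P = 84, Q = 1960.
ΔQ = 1960 - 1652 = 308.

ΔQ = 308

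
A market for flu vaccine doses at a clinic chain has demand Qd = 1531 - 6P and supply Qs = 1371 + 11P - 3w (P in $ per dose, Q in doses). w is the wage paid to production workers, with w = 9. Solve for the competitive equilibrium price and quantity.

With w = 9, supply is Qs = 1344 + 11P.
Equating demand and supply, 1531 - 6P = 1344 + 11P gives 17P = 187, so P* = 11.
Then Q* = 1531 - 6(11) = 1465.

P* = 11, Q* = 1465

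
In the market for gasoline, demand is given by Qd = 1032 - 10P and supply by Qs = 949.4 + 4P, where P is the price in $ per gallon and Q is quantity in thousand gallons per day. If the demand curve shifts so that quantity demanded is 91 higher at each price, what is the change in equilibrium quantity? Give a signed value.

The market clears where 1032 - 10P = 949.4 + 4P. Rearranging, 14P = 82.6, hence P* = 5.9.
Substitute back: Q* = 1032 - 10(5.9) = 973.
After the shift, demand is Qd = 1123 - 10P.
Re-solving, 14P = 173.6 gives P = 12.4 and Q = 999.
ΔQ = 999 - 973 = 26.

ΔQ = 26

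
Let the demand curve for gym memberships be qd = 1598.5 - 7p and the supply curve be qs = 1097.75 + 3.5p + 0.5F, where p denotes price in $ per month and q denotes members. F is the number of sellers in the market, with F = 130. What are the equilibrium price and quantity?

With F = 130, supply is qs = 1162.75 + 3.5p.
Set qd = qs: 1598.5 - 7p = 1162.75 + 3.5p, so 435.75 = 10.5p and p* = 41.5.
Substitute back: q* = 1598.5 - 7(41.5) = 1308.

p* = 41.5, q* = 1308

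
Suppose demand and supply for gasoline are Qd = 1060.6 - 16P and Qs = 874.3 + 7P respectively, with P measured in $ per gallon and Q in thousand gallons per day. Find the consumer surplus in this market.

Equating demand and supply, 1060.6 - 16P = 874.3 + 7P gives 23P = 186.3, so P* = 8.1.
Substitute back: Q* = 1060.6 - 16(8.1) = 931.
Demand choke price (Qd = 0): P = 1060.6/16 = 66.2875. Consumer surplus = ½ × (66.2875 - 8.1) × 931 = 27086.28125.

Consumer surplus = 27086.28125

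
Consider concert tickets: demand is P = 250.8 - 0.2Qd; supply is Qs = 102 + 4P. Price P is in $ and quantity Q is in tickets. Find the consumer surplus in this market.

Consumer surplus = 37699.6

In direct form, Qd = 1254 - 5P.
The market clears where 1254 - 5P = 102 + 4P. Rearranging, 9P = 1152, hence P* = 128.
From the demand curve, Q* = 1254 - 5(128) = 614.
Demand choke price (Qd = 0): P = 1254/5 = 250.8. Consumer surplus = ½ × (250.8 - 128) × 614 = 37699.6.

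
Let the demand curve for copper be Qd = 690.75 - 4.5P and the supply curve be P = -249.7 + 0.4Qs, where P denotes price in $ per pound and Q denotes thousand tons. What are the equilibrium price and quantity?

Inverting to quantity form: Qs = 624.25 + 2.5P.
The market clears where 690.75 - 4.5P = 624.25 + 2.5P. Rearranging, 7P = 66.5, hence P* = 9.5.
Plugging P* into demand: Q* = 690.75 - 4.5(9.5) = 648.

P* = 9.5, Q* = 648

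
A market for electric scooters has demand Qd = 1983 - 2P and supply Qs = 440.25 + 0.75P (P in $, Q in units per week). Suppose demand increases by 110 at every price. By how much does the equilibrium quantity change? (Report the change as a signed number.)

ΔQ = 30

Set Qd = Qs: 1983 - 2P = 440.25 + 0.75P, so 1542.75 = 2.75P and P* = 561.
Plugging P* into demand: Q* = 1983 - 2(561) = 861.
After the shift, demand is Qd = 2093 - 2P.
New equilibrium: 1652.75 = 2.75P, so P = 601 and Q = 891.
ΔQ = 891 - 861 = 30.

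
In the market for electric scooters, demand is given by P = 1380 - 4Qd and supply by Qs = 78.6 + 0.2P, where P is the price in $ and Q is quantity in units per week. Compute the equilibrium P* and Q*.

Inverting to quantity form: Qd = 345 - 0.25P.
At equilibrium Qd = Qs, so 345 - 0.25P = 78.6 + 0.2P; collecting terms, 266.4 = 0.45P and P* = 592.
Substitute back: Q* = 345 - 0.25(592) = 197.

P* = 592, Q* = 197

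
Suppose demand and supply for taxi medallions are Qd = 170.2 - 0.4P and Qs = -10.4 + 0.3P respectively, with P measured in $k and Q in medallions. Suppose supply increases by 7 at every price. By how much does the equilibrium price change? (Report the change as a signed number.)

The market clears where 170.2 - 0.4P = -10.4 + 0.3P. Rearranging, 0.7P = 180.6, hence P* = 258.
Then Q* = 170.2 - 0.4(258) = 67.
After the shift, supply is Qs = -3.4 + 0.3P.
Re-solving, 0.7P = 173.6 gives P = 248 and Q = 71.
ΔP = 248 - 258 = -10.

ΔP = -10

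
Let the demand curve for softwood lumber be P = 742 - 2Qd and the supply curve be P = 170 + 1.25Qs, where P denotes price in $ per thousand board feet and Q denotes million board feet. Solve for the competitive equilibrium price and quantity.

Solving each curve for Q: Qd = 371 - 0.5P and Qs = -136 + 0.8P.
Set Qd = Qs: 371 - 0.5P = -136 + 0.8P, so 507 = 1.3P and P* = 390.
Then Q* = 371 - 0.5(390) = 176.

P* = 390, Q* = 176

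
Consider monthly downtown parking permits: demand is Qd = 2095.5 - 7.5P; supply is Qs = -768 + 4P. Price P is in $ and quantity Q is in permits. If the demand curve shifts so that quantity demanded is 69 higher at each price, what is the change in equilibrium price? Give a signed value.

ΔP = 6

The market clears where 2095.5 - 7.5P = -768 + 4P. Rearranging, 11.5P = 2863.5, hence P* = 249.
Substitute back: Q* = 2095.5 - 7.5(249) = 228.
After the shift, demand is Qd = 2164.5 - 7.5P.
The new intersection has 2932.5 = 11.5P, i.e. P = 255, Q = 252.
ΔP = 255 - 249 = 6.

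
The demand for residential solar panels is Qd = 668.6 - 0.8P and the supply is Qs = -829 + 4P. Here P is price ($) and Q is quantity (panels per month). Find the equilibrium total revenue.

Total revenue = 130728

Set Qd = Qs: 668.6 - 0.8P = -829 + 4P, so 1497.6 = 4.8P and P* = 312.
Plugging P* into demand: Q* = 668.6 - 0.8(312) = 419.
Total revenue = P* × Q* = 312 × 419 = 130728.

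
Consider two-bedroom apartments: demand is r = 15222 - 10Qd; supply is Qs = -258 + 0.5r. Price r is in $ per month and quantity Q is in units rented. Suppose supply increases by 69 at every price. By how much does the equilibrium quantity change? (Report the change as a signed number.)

ΔQ = 11.5

Inverting to quantity form: Qd = 1522.2 - 0.1r.
Set Qd = Qs: 1522.2 - 0.1r = -258 + 0.5r, so 1780.2 = 0.6r and r* = 2967.
Then Q* = 1522.2 - 0.1(2967) = 1225.5.
After the shift, supply is Qs = -189 + 0.5r.
New equilibrium: 1711.2 = 0.6r, so r = 2852 and Q = 1237.
ΔQ = 1237 - 1225.5 = 11.5.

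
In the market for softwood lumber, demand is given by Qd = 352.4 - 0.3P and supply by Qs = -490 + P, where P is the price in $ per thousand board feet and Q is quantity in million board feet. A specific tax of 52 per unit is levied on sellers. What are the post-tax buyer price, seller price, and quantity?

P_b = 688, P_s = 636, Q = 146

Sellers keep P_s = P_b - 52 per unit, so supply in terms of the buyer price is Qs = -542 + P_b.
Market clearing requires 352.4 - 0.3P_b = -542 + P_b; hence 894.4 = 1.3P_b and P_b = 688.
Then P_s = 688 - 52 = 636 and Q = 352.4 - 0.3(688) = 146.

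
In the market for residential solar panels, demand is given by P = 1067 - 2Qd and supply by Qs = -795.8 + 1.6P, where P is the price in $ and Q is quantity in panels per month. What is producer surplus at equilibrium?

Producer surplus = 14715.3125

Inverting to quantity form: Qd = 533.5 - 0.5P.
At equilibrium Qd = Qs, so 533.5 - 0.5P = -795.8 + 1.6P; collecting terms, 1329.3 = 2.1P and P* = 633.
Then Q* = 533.5 - 0.5(633) = 217.
Supply choke price (Qs = 0): P = 497.375. Producer surplus = ½ × (633 - 497.375) × 217 = 14715.3125.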